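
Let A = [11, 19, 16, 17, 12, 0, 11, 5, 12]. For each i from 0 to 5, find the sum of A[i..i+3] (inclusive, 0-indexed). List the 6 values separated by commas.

(11, 19, 16, 17) → sum 63
(19, 16, 17, 12) → sum 64
(16, 17, 12, 0) → sum 45
(17, 12, 0, 11) → sum 40
(12, 0, 11, 5) → sum 28
(0, 11, 5, 12) → sum 28

63, 64, 45, 40, 28, 28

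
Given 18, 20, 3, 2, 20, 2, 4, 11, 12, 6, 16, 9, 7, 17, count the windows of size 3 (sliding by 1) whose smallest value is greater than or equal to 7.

(18, 20, 3) → min 3
(20, 3, 2) → min 2
(3, 2, 20) → min 2
(2, 20, 2) → min 2
(20, 2, 4) → min 2
(2, 4, 11) → min 2
(4, 11, 12) → min 4
(11, 12, 6) → min 6
(12, 6, 16) → min 6
(6, 16, 9) → min 6
(16, 9, 7) → min 7  ≥ 7 ✓
(9, 7, 17) → min 7  ≥ 7 ✓
2 windows satisfy the condition.

2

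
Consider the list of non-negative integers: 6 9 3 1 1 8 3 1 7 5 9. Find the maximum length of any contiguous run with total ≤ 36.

8

[6] sum 6 len 1
[6, 9] sum 15 len 2
[6, 9, 3] sum 18 len 3
[6, 9, 3, 1] sum 19 len 4
[6, 9, 3, 1, 1] sum 20 len 5
[6, 9, 3, 1, 1, 8] sum 28 len 6
[6, 9, 3, 1, 1, 8, 3] sum 31 len 7
[6, 9, 3, 1, 1, 8, 3, 1] sum 32 len 8
[9, 3, 1, 1, 8, 3, 1, 7] sum 33 len 8
[3, 1, 1, 8, 3, 1, 7, 5] sum 29 len 8
[1, 1, 8, 3, 1, 7, 5, 9] sum 35 len 8
Longest length seen: 8.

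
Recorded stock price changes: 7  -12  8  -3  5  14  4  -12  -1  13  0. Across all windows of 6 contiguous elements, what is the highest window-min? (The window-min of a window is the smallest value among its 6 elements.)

[7, -12, 8, -3, 5, 14] → min -12
[-12, 8, -3, 5, 14, 4] → min -12
[8, -3, 5, 14, 4, -12] → min -12
[-3, 5, 14, 4, -12, -1] → min -12
[5, 14, 4, -12, -1, 13] → min -12
[14, 4, -12, -1, 13, 0] → min -12
Highest of these is -12.

-12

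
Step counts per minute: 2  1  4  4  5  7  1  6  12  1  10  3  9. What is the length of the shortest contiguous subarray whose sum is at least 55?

10

add 2: running sum 2 < 55
add 1: running sum 3 < 55
add 4: running sum 7 < 55
add 4: running sum 11 < 55
add 5: running sum 16 < 55
add 7: running sum 23 < 55
add 1: running sum 24 < 55
add 6: running sum 30 < 55
add 12: running sum 42 < 55
add 1: running sum 43 < 55
add 10: running sum 53 < 55
add 3: shortest ending here [2, 1, 4, 4, 5, 7, 1, 6, 12, 1, 10, 3] sum 56, len 12
add 9: shortest ending here [4, 5, 7, 1, 6, 12, 1, 10, 3, 9] sum 58, len 10
Shortest qualifying length: 10.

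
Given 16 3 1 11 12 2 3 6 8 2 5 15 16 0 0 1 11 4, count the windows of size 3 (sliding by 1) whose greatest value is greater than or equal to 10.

(16, 3, 1) → max 16  ≥ 10 ✓
(3, 1, 11) → max 11  ≥ 10 ✓
(1, 11, 12) → max 12  ≥ 10 ✓
(11, 12, 2) → max 12  ≥ 10 ✓
(12, 2, 3) → max 12  ≥ 10 ✓
(2, 3, 6) → max 6
(3, 6, 8) → max 8
(6, 8, 2) → max 8
(8, 2, 5) → max 8
(2, 5, 15) → max 15  ≥ 10 ✓
(5, 15, 16) → max 16  ≥ 10 ✓
(15, 16, 0) → max 16  ≥ 10 ✓
(16, 0, 0) → max 16  ≥ 10 ✓
(0, 0, 1) → max 1
(0, 1, 11) → max 11  ≥ 10 ✓
(1, 11, 4) → max 11  ≥ 10 ✓
11 windows satisfy the condition.

11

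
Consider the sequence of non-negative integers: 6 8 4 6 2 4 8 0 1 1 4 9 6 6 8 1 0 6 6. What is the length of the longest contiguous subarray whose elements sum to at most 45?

→ 6: sum 6, len 1
→ 8: sum 14, len 2
→ 4: sum 18, len 3
→ 6: sum 24, len 4
→ 2: sum 26, len 5
→ 4: sum 30, len 6
→ 8: sum 38, len 7
→ 0: sum 38, len 8
→ 1: sum 39, len 9
→ 1: sum 40, len 10
→ 4: sum 44, len 11
→ 9 (dropped 6, 8): sum 39, len 10
→ 6: sum 45, len 11
→ 6 (dropped 4, 6): sum 41, len 10
→ 8 (dropped 2, 4): sum 43, len 9
→ 1: sum 44, len 10
→ 0: sum 44, len 11
→ 6 (dropped 8): sum 42, len 11
→ 6 (dropped 0, 1, 1, 4): sum 42, len 8
Longest length seen: 11.

11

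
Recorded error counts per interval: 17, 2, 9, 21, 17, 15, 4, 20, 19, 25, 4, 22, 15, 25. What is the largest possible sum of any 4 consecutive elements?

[17, 2, 9, 21] → sum 49
[2, 9, 21, 17] → sum 49
[9, 21, 17, 15] → sum 62
[21, 17, 15, 4] → sum 57
[17, 15, 4, 20] → sum 56
[15, 4, 20, 19] → sum 58
[4, 20, 19, 25] → sum 68
[20, 19, 25, 4] → sum 68
[19, 25, 4, 22] → sum 70
[25, 4, 22, 15] → sum 66
[4, 22, 15, 25] → sum 66
Largest of these is 70.

70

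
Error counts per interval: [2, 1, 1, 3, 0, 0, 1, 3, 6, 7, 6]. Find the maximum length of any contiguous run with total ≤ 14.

Extend to the right; shrink from the left whenever the sum exceeds 14:
[2] sum 2 len 1
[2, 1] sum 3 len 2
[2, 1, 1] sum 4 len 3
[2, 1, 1, 3] sum 7 len 4
[2, 1, 1, 3, 0] sum 7 len 5
[2, 1, 1, 3, 0, 0] sum 7 len 6
[2, 1, 1, 3, 0, 0, 1] sum 8 len 7
[2, 1, 1, 3, 0, 0, 1, 3] sum 11 len 8
[1, 3, 0, 0, 1, 3, 6] sum 14 len 7
[6, 7] sum 13 len 2
[7, 6] sum 13 len 2
Longest length seen: 8.

8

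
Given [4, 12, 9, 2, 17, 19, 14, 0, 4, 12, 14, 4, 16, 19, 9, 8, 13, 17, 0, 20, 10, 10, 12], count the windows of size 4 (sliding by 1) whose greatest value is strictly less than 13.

1

4 12 9 2 → max 12  < 13 ✓
12 9 2 17 → max 17
9 2 17 19 → max 19
2 17 19 14 → max 19
17 19 14 0 → max 19
19 14 0 4 → max 19
14 0 4 12 → max 14
0 4 12 14 → max 14
4 12 14 4 → max 14
12 14 4 16 → max 16
14 4 16 19 → max 19
4 16 19 9 → max 19
16 19 9 8 → max 19
19 9 8 13 → max 19
9 8 13 17 → max 17
8 13 17 0 → max 17
13 17 0 20 → max 20
17 0 20 10 → max 20
0 20 10 10 → max 20
20 10 10 12 → max 20
1 window satisfy the condition.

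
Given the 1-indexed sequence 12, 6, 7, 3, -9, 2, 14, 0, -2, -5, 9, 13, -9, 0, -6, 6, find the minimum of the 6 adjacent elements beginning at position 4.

-9

Elements at indices 4..9: 3, -9, 2, 14, 0, -2
min(3, -9, 2, 14, 0, -2) = -9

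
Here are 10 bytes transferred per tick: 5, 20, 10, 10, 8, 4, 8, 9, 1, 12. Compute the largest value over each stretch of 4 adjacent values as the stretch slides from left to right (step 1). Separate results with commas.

20, 20, 10, 10, 9, 9, 12

[5, 20, 10, 10] → max 20
[20, 10, 10, 8] → max 20
[10, 10, 8, 4] → max 10
[10, 8, 4, 8] → max 10
[8, 4, 8, 9] → max 9
[4, 8, 9, 1] → max 9
[8, 9, 1, 12] → max 12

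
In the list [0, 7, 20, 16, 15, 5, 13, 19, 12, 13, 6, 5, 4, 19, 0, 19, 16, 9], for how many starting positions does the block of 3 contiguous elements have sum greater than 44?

1

[0, 7, 20] → sum 27
[7, 20, 16] → sum 43
[20, 16, 15] → sum 51  > 44 ✓
[16, 15, 5] → sum 36
[15, 5, 13] → sum 33
[5, 13, 19] → sum 37
[13, 19, 12] → sum 44
[19, 12, 13] → sum 44
[12, 13, 6] → sum 31
[13, 6, 5] → sum 24
[6, 5, 4] → sum 15
[5, 4, 19] → sum 28
[4, 19, 0] → sum 23
[19, 0, 19] → sum 38
[0, 19, 16] → sum 35
[19, 16, 9] → sum 44
1 window satisfy the condition.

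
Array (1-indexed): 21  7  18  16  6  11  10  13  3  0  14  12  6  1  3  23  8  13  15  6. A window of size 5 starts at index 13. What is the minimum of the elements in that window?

1

Elements at indices 13..17: 6, 1, 3, 23, 8
min(6, 1, 3, 23, 8) = 1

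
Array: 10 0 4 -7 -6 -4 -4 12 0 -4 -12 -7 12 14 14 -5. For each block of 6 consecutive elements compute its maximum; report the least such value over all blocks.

[10, 0, 4, -7, -6, -4] → max 10
[0, 4, -7, -6, -4, -4] → max 4
[4, -7, -6, -4, -4, 12] → max 12
[-7, -6, -4, -4, 12, 0] → max 12
[-6, -4, -4, 12, 0, -4] → max 12
[-4, -4, 12, 0, -4, -12] → max 12
[-4, 12, 0, -4, -12, -7] → max 12
[12, 0, -4, -12, -7, 12] → max 12
[0, -4, -12, -7, 12, 14] → max 14
[-4, -12, -7, 12, 14, 14] → max 14
[-12, -7, 12, 14, 14, -5] → max 14
Least of these is 4.

4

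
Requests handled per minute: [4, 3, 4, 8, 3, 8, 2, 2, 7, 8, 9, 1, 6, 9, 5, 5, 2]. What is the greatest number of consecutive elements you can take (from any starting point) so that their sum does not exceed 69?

Extend to the right; shrink from the left whenever the sum exceeds 69:
→ 4: sum 4, len 1
→ 3: sum 7, len 2
→ 4: sum 11, len 3
→ 8: sum 19, len 4
→ 3: sum 22, len 5
→ 8: sum 30, len 6
→ 2: sum 32, len 7
→ 2: sum 34, len 8
→ 7: sum 41, len 9
→ 8: sum 49, len 10
→ 9: sum 58, len 11
→ 1: sum 59, len 12
→ 6: sum 65, len 13
→ 9 (dropped 4, 3): sum 67, len 12
→ 5 (dropped 4): sum 68, len 12
→ 5 (dropped 8): sum 65, len 12
→ 2: sum 67, len 13
Longest length seen: 13.

13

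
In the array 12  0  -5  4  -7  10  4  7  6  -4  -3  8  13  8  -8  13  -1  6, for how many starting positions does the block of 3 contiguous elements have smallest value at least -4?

(12, 0, -5) → min -5
(0, -5, 4) → min -5
(-5, 4, -7) → min -7
(4, -7, 10) → min -7
(-7, 10, 4) → min -7
(10, 4, 7) → min 4  ≥ -4 ✓
(4, 7, 6) → min 4  ≥ -4 ✓
(7, 6, -4) → min -4  ≥ -4 ✓
(6, -4, -3) → min -4  ≥ -4 ✓
(-4, -3, 8) → min -4  ≥ -4 ✓
(-3, 8, 13) → min -3  ≥ -4 ✓
(8, 13, 8) → min 8  ≥ -4 ✓
(13, 8, -8) → min -8
(8, -8, 13) → min -8
(-8, 13, -1) → min -8
(13, -1, 6) → min -1  ≥ -4 ✓
8 windows satisfy the condition.

8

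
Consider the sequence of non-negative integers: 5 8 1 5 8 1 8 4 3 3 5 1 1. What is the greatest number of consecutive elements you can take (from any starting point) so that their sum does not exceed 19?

Extend to the right; shrink from the left whenever the sum exceeds 19:
[5] sum 5 len 1
[5, 8] sum 13 len 2
[5, 8, 1] sum 14 len 3
[5, 8, 1, 5] sum 19 len 4
[1, 5, 8] sum 14 len 3
[1, 5, 8, 1] sum 15 len 4
[8, 1, 8] sum 17 len 3
[1, 8, 4] sum 13 len 3
[1, 8, 4, 3] sum 16 len 4
[1, 8, 4, 3, 3] sum 19 len 5
[4, 3, 3, 5] sum 15 len 4
[4, 3, 3, 5, 1] sum 16 len 5
[4, 3, 3, 5, 1, 1] sum 17 len 6
Longest length seen: 6.

6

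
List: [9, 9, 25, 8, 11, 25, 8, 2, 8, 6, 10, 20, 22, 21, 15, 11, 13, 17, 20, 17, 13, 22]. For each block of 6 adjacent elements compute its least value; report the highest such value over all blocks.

13

Each size-6 window and its min:
(9, 9, 25, 8, 11, 25) → min 8
(9, 25, 8, 11, 25, 8) → min 8
(25, 8, 11, 25, 8, 2) → min 2
(8, 11, 25, 8, 2, 8) → min 2
(11, 25, 8, 2, 8, 6) → min 2
(25, 8, 2, 8, 6, 10) → min 2
(8, 2, 8, 6, 10, 20) → min 2
(2, 8, 6, 10, 20, 22) → min 2
(8, 6, 10, 20, 22, 21) → min 6
(6, 10, 20, 22, 21, 15) → min 6
(10, 20, 22, 21, 15, 11) → min 10
(20, 22, 21, 15, 11, 13) → min 11
(22, 21, 15, 11, 13, 17) → min 11
(21, 15, 11, 13, 17, 20) → min 11
(15, 11, 13, 17, 20, 17) → min 11
(11, 13, 17, 20, 17, 13) → min 11
(13, 17, 20, 17, 13, 22) → min 13
Highest of these is 13.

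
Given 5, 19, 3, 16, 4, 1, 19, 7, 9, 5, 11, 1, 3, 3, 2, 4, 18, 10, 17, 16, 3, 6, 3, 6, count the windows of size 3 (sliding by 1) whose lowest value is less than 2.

6

5 19 3 → min 3
19 3 16 → min 3
3 16 4 → min 3
16 4 1 → min 1  < 2 ✓
4 1 19 → min 1  < 2 ✓
1 19 7 → min 1  < 2 ✓
19 7 9 → min 7
7 9 5 → min 5
9 5 11 → min 5
5 11 1 → min 1  < 2 ✓
11 1 3 → min 1  < 2 ✓
1 3 3 → min 1  < 2 ✓
3 3 2 → min 2
3 2 4 → min 2
2 4 18 → min 2
4 18 10 → min 4
18 10 17 → min 10
10 17 16 → min 10
17 16 3 → min 3
16 3 6 → min 3
3 6 3 → min 3
6 3 6 → min 3
6 windows satisfy the condition.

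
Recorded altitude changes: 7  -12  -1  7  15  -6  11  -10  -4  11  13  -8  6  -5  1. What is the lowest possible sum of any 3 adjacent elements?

-7

(7, -12, -1) → sum -6
(-12, -1, 7) → sum -6
(-1, 7, 15) → sum 21
(7, 15, -6) → sum 16
(15, -6, 11) → sum 20
(-6, 11, -10) → sum -5
(11, -10, -4) → sum -3
(-10, -4, 11) → sum -3
(-4, 11, 13) → sum 20
(11, 13, -8) → sum 16
(13, -8, 6) → sum 11
(-8, 6, -5) → sum -7
(6, -5, 1) → sum 2
Lowest of these is -7.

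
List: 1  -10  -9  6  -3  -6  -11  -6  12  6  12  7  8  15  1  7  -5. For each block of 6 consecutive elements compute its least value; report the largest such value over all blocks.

1 -10 -9 6 -3 -6 → min -10
-10 -9 6 -3 -6 -11 → min -11
-9 6 -3 -6 -11 -6 → min -11
6 -3 -6 -11 -6 12 → min -11
-3 -6 -11 -6 12 6 → min -11
-6 -11 -6 12 6 12 → min -11
-11 -6 12 6 12 7 → min -11
-6 12 6 12 7 8 → min -6
12 6 12 7 8 15 → min 6
6 12 7 8 15 1 → min 1
12 7 8 15 1 7 → min 1
7 8 15 1 7 -5 → min -5
Largest of these is 6.

6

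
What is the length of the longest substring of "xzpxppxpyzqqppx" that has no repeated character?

5

[x] len 1
[x, z] len 2
[x, z, p] len 3
[z, p, x] len 3
[x, p] len 2
[p] len 1
[p, x] len 2
[x, p] len 2
[x, p, y] len 3
[x, p, y, z] len 4
[x, p, y, z, q] len 5
[q] len 1
[q, p] len 2
[p] len 1
[p, x] len 2
Longest all-distinct length: 5.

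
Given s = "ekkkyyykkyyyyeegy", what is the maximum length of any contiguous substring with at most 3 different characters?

15

[e] 1 distinct, len 1
[e, k] 2 distinct, len 2
[e, k, k] 2 distinct, len 3
[e, k, k, k] 2 distinct, len 4
[e, k, k, k, y] 3 distinct, len 5
[e, k, k, k, y, y] 3 distinct, len 6
[e, k, k, k, y, y, y] 3 distinct, len 7
[e, k, k, k, y, y, y, k] 3 distinct, len 8
[e, k, k, k, y, y, y, k, k] 3 distinct, len 9
[e, k, k, k, y, y, y, k, k, y] 3 distinct, len 10
[e, k, k, k, y, y, y, k, k, y, y] 3 distinct, len 11
[e, k, k, k, y, y, y, k, k, y, y, y] 3 distinct, len 12
[e, k, k, k, y, y, y, k, k, y, y, y, y] 3 distinct, len 13
[e, k, k, k, y, y, y, k, k, y, y, y, y, e] 3 distinct, len 14
[e, k, k, k, y, y, y, k, k, y, y, y, y, e, e] 3 distinct, len 15
[y, y, y, y, e, e, g] 3 distinct, len 7
[y, y, y, y, e, e, g, y] 3 distinct, len 8
Longest length with ≤3 distinct: 15.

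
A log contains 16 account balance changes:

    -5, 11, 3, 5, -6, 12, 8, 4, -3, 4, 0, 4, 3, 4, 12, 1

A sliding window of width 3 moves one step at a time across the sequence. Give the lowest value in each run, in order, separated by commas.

-5, 3, -6, -6, -6, 4, -3, -3, -3, 0, 0, 3, 3, 1

-5 11 3 → min -5
11 3 5 → min 3
3 5 -6 → min -6
5 -6 12 → min -6
-6 12 8 → min -6
12 8 4 → min 4
8 4 -3 → min -3
4 -3 4 → min -3
-3 4 0 → min -3
4 0 4 → min 0
0 4 3 → min 0
4 3 4 → min 3
3 4 12 → min 3
4 12 1 → min 1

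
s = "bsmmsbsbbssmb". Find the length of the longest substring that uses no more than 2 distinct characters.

7

[b] 1 distinct, len 1
[b, s] 2 distinct, len 2
[s, m] 2 distinct, len 2
[s, m, m] 2 distinct, len 3
[s, m, m, s] 2 distinct, len 4
[s, b] 2 distinct, len 2
[s, b, s] 2 distinct, len 3
[s, b, s, b] 2 distinct, len 4
[s, b, s, b, b] 2 distinct, len 5
[s, b, s, b, b, s] 2 distinct, len 6
[s, b, s, b, b, s, s] 2 distinct, len 7
[s, s, m] 2 distinct, len 3
[m, b] 2 distinct, len 2
Longest length with ≤2 distinct: 7.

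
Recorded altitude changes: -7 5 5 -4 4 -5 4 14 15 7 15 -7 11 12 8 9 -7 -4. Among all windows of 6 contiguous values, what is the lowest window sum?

(-7, 5, 5, -4, 4, -5) → sum -2
(5, 5, -4, 4, -5, 4) → sum 9
(5, -4, 4, -5, 4, 14) → sum 18
(-4, 4, -5, 4, 14, 15) → sum 28
(4, -5, 4, 14, 15, 7) → sum 39
(-5, 4, 14, 15, 7, 15) → sum 50
(4, 14, 15, 7, 15, -7) → sum 48
(14, 15, 7, 15, -7, 11) → sum 55
(15, 7, 15, -7, 11, 12) → sum 53
(7, 15, -7, 11, 12, 8) → sum 46
(15, -7, 11, 12, 8, 9) → sum 48
(-7, 11, 12, 8, 9, -7) → sum 26
(11, 12, 8, 9, -7, -4) → sum 29
Lowest of these is -2.

-2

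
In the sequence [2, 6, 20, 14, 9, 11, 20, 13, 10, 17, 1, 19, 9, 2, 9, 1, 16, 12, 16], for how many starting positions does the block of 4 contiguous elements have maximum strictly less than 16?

1

[2, 6, 20, 14] → max 20
[6, 20, 14, 9] → max 20
[20, 14, 9, 11] → max 20
[14, 9, 11, 20] → max 20
[9, 11, 20, 13] → max 20
[11, 20, 13, 10] → max 20
[20, 13, 10, 17] → max 20
[13, 10, 17, 1] → max 17
[10, 17, 1, 19] → max 19
[17, 1, 19, 9] → max 19
[1, 19, 9, 2] → max 19
[19, 9, 2, 9] → max 19
[9, 2, 9, 1] → max 9  < 16 ✓
[2, 9, 1, 16] → max 16
[9, 1, 16, 12] → max 16
[1, 16, 12, 16] → max 16
1 window satisfy the condition.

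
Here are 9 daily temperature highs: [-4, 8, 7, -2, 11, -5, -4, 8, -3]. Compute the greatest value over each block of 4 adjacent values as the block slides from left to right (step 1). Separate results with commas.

[-4, 8, 7, -2] → max 8
[8, 7, -2, 11] → max 11
[7, -2, 11, -5] → max 11
[-2, 11, -5, -4] → max 11
[11, -5, -4, 8] → max 11
[-5, -4, 8, -3] → max 8

8, 11, 11, 11, 11, 8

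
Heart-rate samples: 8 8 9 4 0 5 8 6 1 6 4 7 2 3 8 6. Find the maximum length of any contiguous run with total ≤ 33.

Extend to the right; shrink from the left whenever the sum exceeds 33:
→ 8: sum 8, len 1
→ 8: sum 16, len 2
→ 9: sum 25, len 3
→ 4: sum 29, len 4
→ 0: sum 29, len 5
→ 5 (dropped 8): sum 26, len 5
→ 8 (dropped 8): sum 26, len 5
→ 6: sum 32, len 6
→ 1: sum 33, len 7
→ 6 (dropped 9): sum 30, len 7
→ 4 (dropped 4): sum 30, len 7
→ 7 (dropped 0, 5): sum 32, len 6
→ 2 (dropped 8): sum 26, len 6
→ 3: sum 29, len 7
→ 8 (dropped 6): sum 31, len 7
→ 6 (dropped 1, 6): sum 30, len 6
Longest length seen: 7.

7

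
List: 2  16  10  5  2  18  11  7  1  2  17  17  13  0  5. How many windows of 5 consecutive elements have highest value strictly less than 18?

(2, 16, 10, 5, 2) → max 16  < 18 ✓
(16, 10, 5, 2, 18) → max 18
(10, 5, 2, 18, 11) → max 18
(5, 2, 18, 11, 7) → max 18
(2, 18, 11, 7, 1) → max 18
(18, 11, 7, 1, 2) → max 18
(11, 7, 1, 2, 17) → max 17  < 18 ✓
(7, 1, 2, 17, 17) → max 17  < 18 ✓
(1, 2, 17, 17, 13) → max 17  < 18 ✓
(2, 17, 17, 13, 0) → max 17  < 18 ✓
(17, 17, 13, 0, 5) → max 17  < 18 ✓
6 windows satisfy the condition.

6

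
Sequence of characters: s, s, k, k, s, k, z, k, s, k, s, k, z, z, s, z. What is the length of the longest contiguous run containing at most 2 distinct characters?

6

add s: window [s] (1 distinct), len 1
add s: window [s, s] (1 distinct), len 2
add k: window [s, s, k] (2 distinct), len 3
add k: window [s, s, k, k] (2 distinct), len 4
add s: window [s, s, k, k, s] (2 distinct), len 5
add k: window [s, s, k, k, s, k] (2 distinct), len 6
add z: window [k, z] (2 distinct), len 2
add k: window [k, z, k] (2 distinct), len 3
add s: window [k, s] (2 distinct), len 2
add k: window [k, s, k] (2 distinct), len 3
add s: window [k, s, k, s] (2 distinct), len 4
add k: window [k, s, k, s, k] (2 distinct), len 5
add z: window [k, z] (2 distinct), len 2
add z: window [k, z, z] (2 distinct), len 3
add s: window [z, z, s] (2 distinct), len 3
add z: window [z, z, s, z] (2 distinct), len 4
Longest length with ≤2 distinct: 6.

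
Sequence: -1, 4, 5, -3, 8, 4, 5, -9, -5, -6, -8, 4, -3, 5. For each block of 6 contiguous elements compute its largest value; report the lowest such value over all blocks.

4

Window maxs for each of the 9 positions:
(-1, 4, 5, -3, 8, 4) → max 8
(4, 5, -3, 8, 4, 5) → max 8
(5, -3, 8, 4, 5, -9) → max 8
(-3, 8, 4, 5, -9, -5) → max 8
(8, 4, 5, -9, -5, -6) → max 8
(4, 5, -9, -5, -6, -8) → max 5
(5, -9, -5, -6, -8, 4) → max 5
(-9, -5, -6, -8, 4, -3) → max 4
(-5, -6, -8, 4, -3, 5) → max 5
Lowest of these is 4.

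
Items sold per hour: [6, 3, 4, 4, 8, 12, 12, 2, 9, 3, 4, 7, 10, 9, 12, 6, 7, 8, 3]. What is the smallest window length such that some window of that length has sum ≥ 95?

add 6: running sum 6 < 95
add 3: running sum 9 < 95
add 4: running sum 13 < 95
add 4: running sum 17 < 95
add 8: running sum 25 < 95
add 12: running sum 37 < 95
add 12: running sum 49 < 95
add 2: running sum 51 < 95
add 9: running sum 60 < 95
add 3: running sum 63 < 95
add 4: running sum 67 < 95
add 7: running sum 74 < 95
add 10: running sum 84 < 95
add 9: running sum 93 < 95
end 14: [4, 4, 8, 12, 12, 2, 9, 3, 4, 7, 10, 9, 12] sum 96, len 13
end 15: [4, 8, 12, 12, 2, 9, 3, 4, 7, 10, 9, 12, 6] sum 98, len 13
end 16: [8, 12, 12, 2, 9, 3, 4, 7, 10, 9, 12, 6, 7] sum 101, len 13
end 17: [12, 12, 2, 9, 3, 4, 7, 10, 9, 12, 6, 7, 8] sum 101, len 13
end 18: [12, 12, 2, 9, 3, 4, 7, 10, 9, 12, 6, 7, 8, 3] sum 104, len 14
Shortest qualifying length: 13.

13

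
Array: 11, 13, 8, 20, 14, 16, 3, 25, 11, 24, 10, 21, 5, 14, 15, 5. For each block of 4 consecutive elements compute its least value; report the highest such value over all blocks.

(11, 13, 8, 20) → min 8
(13, 8, 20, 14) → min 8
(8, 20, 14, 16) → min 8
(20, 14, 16, 3) → min 3
(14, 16, 3, 25) → min 3
(16, 3, 25, 11) → min 3
(3, 25, 11, 24) → min 3
(25, 11, 24, 10) → min 10
(11, 24, 10, 21) → min 10
(24, 10, 21, 5) → min 5
(10, 21, 5, 14) → min 5
(21, 5, 14, 15) → min 5
(5, 14, 15, 5) → min 5
Highest of these is 10.

10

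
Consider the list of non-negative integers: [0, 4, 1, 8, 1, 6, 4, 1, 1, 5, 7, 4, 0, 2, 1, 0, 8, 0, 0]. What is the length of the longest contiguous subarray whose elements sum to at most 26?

10

→ 0: sum 0, len 1
→ 4: sum 4, len 2
→ 1: sum 5, len 3
→ 8: sum 13, len 4
→ 1: sum 14, len 5
→ 6: sum 20, len 6
→ 4: sum 24, len 7
→ 1: sum 25, len 8
→ 1: sum 26, len 9
→ 5 (dropped 0, 4, 1): sum 26, len 7
→ 7 (dropped 8): sum 25, len 7
→ 4 (dropped 1, 6): sum 22, len 6
→ 0: sum 22, len 7
→ 2: sum 24, len 8
→ 1: sum 25, len 9
→ 0: sum 25, len 10
→ 8 (dropped 4, 1, 1, 5): sum 22, len 7
→ 0: sum 22, len 8
→ 0: sum 22, len 9
Longest length seen: 10.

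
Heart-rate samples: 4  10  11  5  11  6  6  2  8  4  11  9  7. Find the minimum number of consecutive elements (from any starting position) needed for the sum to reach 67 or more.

10

add 4: running sum 4 < 67
add 10: running sum 14 < 67
add 11: running sum 25 < 67
add 5: running sum 30 < 67
add 11: running sum 41 < 67
add 6: running sum 47 < 67
add 6: running sum 53 < 67
add 2: running sum 55 < 67
add 8: running sum 63 < 67
end 9: [4, 10, 11, 5, 11, 6, 6, 2, 8, 4] sum 67, len 10
end 10: [10, 11, 5, 11, 6, 6, 2, 8, 4, 11] sum 74, len 10
end 11: [11, 5, 11, 6, 6, 2, 8, 4, 11, 9] sum 73, len 10
end 12: [5, 11, 6, 6, 2, 8, 4, 11, 9, 7] sum 69, len 10
Shortest qualifying length: 10.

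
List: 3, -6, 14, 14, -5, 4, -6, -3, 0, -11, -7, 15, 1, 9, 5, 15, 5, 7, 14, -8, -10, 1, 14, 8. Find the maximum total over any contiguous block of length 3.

(3, -6, 14) → sum 11
(-6, 14, 14) → sum 22
(14, 14, -5) → sum 23
(14, -5, 4) → sum 13
(-5, 4, -6) → sum -7
(4, -6, -3) → sum -5
(-6, -3, 0) → sum -9
(-3, 0, -11) → sum -14
(0, -11, -7) → sum -18
(-11, -7, 15) → sum -3
(-7, 15, 1) → sum 9
(15, 1, 9) → sum 25
(1, 9, 5) → sum 15
(9, 5, 15) → sum 29
(5, 15, 5) → sum 25
(15, 5, 7) → sum 27
(5, 7, 14) → sum 26
(7, 14, -8) → sum 13
(14, -8, -10) → sum -4
(-8, -10, 1) → sum -17
(-10, 1, 14) → sum 5
(1, 14, 8) → sum 23
Maximum of these is 29.

29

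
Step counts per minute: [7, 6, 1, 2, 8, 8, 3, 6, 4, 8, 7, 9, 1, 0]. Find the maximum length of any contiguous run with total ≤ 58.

12

[7] sum 7 len 1
[7, 6] sum 13 len 2
[7, 6, 1] sum 14 len 3
[7, 6, 1, 2] sum 16 len 4
[7, 6, 1, 2, 8] sum 24 len 5
[7, 6, 1, 2, 8, 8] sum 32 len 6
[7, 6, 1, 2, 8, 8, 3] sum 35 len 7
[7, 6, 1, 2, 8, 8, 3, 6] sum 41 len 8
[7, 6, 1, 2, 8, 8, 3, 6, 4] sum 45 len 9
[7, 6, 1, 2, 8, 8, 3, 6, 4, 8] sum 53 len 10
[6, 1, 2, 8, 8, 3, 6, 4, 8, 7] sum 53 len 10
[1, 2, 8, 8, 3, 6, 4, 8, 7, 9] sum 56 len 10
[1, 2, 8, 8, 3, 6, 4, 8, 7, 9, 1] sum 57 len 11
[1, 2, 8, 8, 3, 6, 4, 8, 7, 9, 1, 0] sum 57 len 12
Longest length seen: 12.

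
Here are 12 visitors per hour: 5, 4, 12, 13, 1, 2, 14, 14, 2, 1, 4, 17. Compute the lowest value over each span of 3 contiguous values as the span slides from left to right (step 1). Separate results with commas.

[5, 4, 12] → min 4
[4, 12, 13] → min 4
[12, 13, 1] → min 1
[13, 1, 2] → min 1
[1, 2, 14] → min 1
[2, 14, 14] → min 2
[14, 14, 2] → min 2
[14, 2, 1] → min 1
[2, 1, 4] → min 1
[1, 4, 17] → min 1

4, 4, 1, 1, 1, 2, 2, 1, 1, 1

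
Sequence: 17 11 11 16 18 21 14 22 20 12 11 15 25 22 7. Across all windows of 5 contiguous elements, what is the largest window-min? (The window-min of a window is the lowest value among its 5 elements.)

14

17 11 11 16 18 → min 11
11 11 16 18 21 → min 11
11 16 18 21 14 → min 11
16 18 21 14 22 → min 14
18 21 14 22 20 → min 14
21 14 22 20 12 → min 12
14 22 20 12 11 → min 11
22 20 12 11 15 → min 11
20 12 11 15 25 → min 11
12 11 15 25 22 → min 11
11 15 25 22 7 → min 7
Largest of these is 14.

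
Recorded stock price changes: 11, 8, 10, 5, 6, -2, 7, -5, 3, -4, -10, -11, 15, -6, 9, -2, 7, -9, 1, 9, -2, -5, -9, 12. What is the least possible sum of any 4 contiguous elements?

(11, 8, 10, 5) → sum 34
(8, 10, 5, 6) → sum 29
(10, 5, 6, -2) → sum 19
(5, 6, -2, 7) → sum 16
(6, -2, 7, -5) → sum 6
(-2, 7, -5, 3) → sum 3
(7, -5, 3, -4) → sum 1
(-5, 3, -4, -10) → sum -16
(3, -4, -10, -11) → sum -22
(-4, -10, -11, 15) → sum -10
(-10, -11, 15, -6) → sum -12
(-11, 15, -6, 9) → sum 7
(15, -6, 9, -2) → sum 16
(-6, 9, -2, 7) → sum 8
(9, -2, 7, -9) → sum 5
(-2, 7, -9, 1) → sum -3
(7, -9, 1, 9) → sum 8
(-9, 1, 9, -2) → sum -1
(1, 9, -2, -5) → sum 3
(9, -2, -5, -9) → sum -7
(-2, -5, -9, 12) → sum -4
Least of these is -22.

-22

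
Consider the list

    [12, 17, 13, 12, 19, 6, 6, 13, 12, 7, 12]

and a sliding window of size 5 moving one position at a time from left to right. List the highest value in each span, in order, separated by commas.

(12, 17, 13, 12, 19) → max 19
(17, 13, 12, 19, 6) → max 19
(13, 12, 19, 6, 6) → max 19
(12, 19, 6, 6, 13) → max 19
(19, 6, 6, 13, 12) → max 19
(6, 6, 13, 12, 7) → max 13
(6, 13, 12, 7, 12) → max 13

19, 19, 19, 19, 19, 13, 13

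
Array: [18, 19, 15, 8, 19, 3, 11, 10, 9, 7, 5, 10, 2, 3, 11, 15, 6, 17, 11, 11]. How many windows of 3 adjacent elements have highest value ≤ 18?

(18, 19, 15) → max 19
(19, 15, 8) → max 19
(15, 8, 19) → max 19
(8, 19, 3) → max 19
(19, 3, 11) → max 19
(3, 11, 10) → max 11  ≤ 18 ✓
(11, 10, 9) → max 11  ≤ 18 ✓
(10, 9, 7) → max 10  ≤ 18 ✓
(9, 7, 5) → max 9  ≤ 18 ✓
(7, 5, 10) → max 10  ≤ 18 ✓
(5, 10, 2) → max 10  ≤ 18 ✓
(10, 2, 3) → max 10  ≤ 18 ✓
(2, 3, 11) → max 11  ≤ 18 ✓
(3, 11, 15) → max 15  ≤ 18 ✓
(11, 15, 6) → max 15  ≤ 18 ✓
(15, 6, 17) → max 17  ≤ 18 ✓
(6, 17, 11) → max 17  ≤ 18 ✓
(17, 11, 11) → max 17  ≤ 18 ✓
13 windows satisfy the condition.

13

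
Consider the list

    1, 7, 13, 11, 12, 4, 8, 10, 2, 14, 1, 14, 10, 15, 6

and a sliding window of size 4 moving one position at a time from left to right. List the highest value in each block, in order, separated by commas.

13, 13, 13, 12, 12, 10, 14, 14, 14, 14, 15, 15

[1, 7, 13, 11] → max 13
[7, 13, 11, 12] → max 13
[13, 11, 12, 4] → max 13
[11, 12, 4, 8] → max 12
[12, 4, 8, 10] → max 12
[4, 8, 10, 2] → max 10
[8, 10, 2, 14] → max 14
[10, 2, 14, 1] → max 14
[2, 14, 1, 14] → max 14
[14, 1, 14, 10] → max 14
[1, 14, 10, 15] → max 15
[14, 10, 15, 6] → max 15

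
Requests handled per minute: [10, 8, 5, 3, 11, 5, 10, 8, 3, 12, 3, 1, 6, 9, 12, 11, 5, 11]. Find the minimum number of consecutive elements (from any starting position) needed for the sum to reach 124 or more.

18

add 10: running sum 10 < 124
add 8: running sum 18 < 124
add 5: running sum 23 < 124
add 3: running sum 26 < 124
add 11: running sum 37 < 124
add 5: running sum 42 < 124
add 10: running sum 52 < 124
add 8: running sum 60 < 124
add 3: running sum 63 < 124
add 12: running sum 75 < 124
add 3: running sum 78 < 124
add 1: running sum 79 < 124
add 6: running sum 85 < 124
add 9: running sum 94 < 124
add 12: running sum 106 < 124
add 11: running sum 117 < 124
add 5: running sum 122 < 124
end 17: [10, 8, 5, 3, 11, 5, 10, 8, 3, 12, 3, 1, 6, 9, 12, 11, 5, 11] sum 133, len 18
Shortest qualifying length: 18.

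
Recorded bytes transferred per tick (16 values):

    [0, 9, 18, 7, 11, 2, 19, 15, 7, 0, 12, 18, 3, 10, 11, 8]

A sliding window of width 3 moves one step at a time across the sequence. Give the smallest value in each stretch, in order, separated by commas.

0, 7, 7, 2, 2, 2, 7, 0, 0, 0, 3, 3, 3, 8

[0, 9, 18] → min 0
[9, 18, 7] → min 7
[18, 7, 11] → min 7
[7, 11, 2] → min 2
[11, 2, 19] → min 2
[2, 19, 15] → min 2
[19, 15, 7] → min 7
[15, 7, 0] → min 0
[7, 0, 12] → min 0
[0, 12, 18] → min 0
[12, 18, 3] → min 3
[18, 3, 10] → min 3
[3, 10, 11] → min 3
[10, 11, 8] → min 8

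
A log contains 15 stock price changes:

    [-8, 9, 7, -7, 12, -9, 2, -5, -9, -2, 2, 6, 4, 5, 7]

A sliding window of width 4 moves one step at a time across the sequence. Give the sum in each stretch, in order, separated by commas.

(-8, 9, 7, -7) → sum 1
(9, 7, -7, 12) → sum 21
(7, -7, 12, -9) → sum 3
(-7, 12, -9, 2) → sum -2
(12, -9, 2, -5) → sum 0
(-9, 2, -5, -9) → sum -21
(2, -5, -9, -2) → sum -14
(-5, -9, -2, 2) → sum -14
(-9, -2, 2, 6) → sum -3
(-2, 2, 6, 4) → sum 10
(2, 6, 4, 5) → sum 17
(6, 4, 5, 7) → sum 22

1, 21, 3, -2, 0, -21, -14, -14, -3, 10, 17, 22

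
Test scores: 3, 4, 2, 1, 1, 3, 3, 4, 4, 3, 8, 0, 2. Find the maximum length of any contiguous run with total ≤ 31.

Extend to the right; shrink from the left whenever the sum exceeds 31:
add 3: [3] sum 3, len 1
add 4: [3, 4] sum 7, len 2
add 2: [3, 4, 2] sum 9, len 3
add 1: [3, 4, 2, 1] sum 10, len 4
add 1: [3, 4, 2, 1, 1] sum 11, len 5
add 3: [3, 4, 2, 1, 1, 3] sum 14, len 6
add 3: [3, 4, 2, 1, 1, 3, 3] sum 17, len 7
add 4: [3, 4, 2, 1, 1, 3, 3, 4] sum 21, len 8
add 4: [3, 4, 2, 1, 1, 3, 3, 4, 4] sum 25, len 9
add 3: [3, 4, 2, 1, 1, 3, 3, 4, 4, 3] sum 28, len 10
add 8: [2, 1, 1, 3, 3, 4, 4, 3, 8] sum 29, len 9
add 0: [2, 1, 1, 3, 3, 4, 4, 3, 8, 0] sum 29, len 10
add 2: [2, 1, 1, 3, 3, 4, 4, 3, 8, 0, 2] sum 31, len 11
Longest length seen: 11.

11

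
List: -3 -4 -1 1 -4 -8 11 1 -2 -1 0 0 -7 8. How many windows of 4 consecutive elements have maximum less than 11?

[-3, -4, -1, 1] → max 1  < 11 ✓
[-4, -1, 1, -4] → max 1  < 11 ✓
[-1, 1, -4, -8] → max 1  < 11 ✓
[1, -4, -8, 11] → max 11
[-4, -8, 11, 1] → max 11
[-8, 11, 1, -2] → max 11
[11, 1, -2, -1] → max 11
[1, -2, -1, 0] → max 1  < 11 ✓
[-2, -1, 0, 0] → max 0  < 11 ✓
[-1, 0, 0, -7] → max 0  < 11 ✓
[0, 0, -7, 8] → max 8  < 11 ✓
7 windows satisfy the condition.

7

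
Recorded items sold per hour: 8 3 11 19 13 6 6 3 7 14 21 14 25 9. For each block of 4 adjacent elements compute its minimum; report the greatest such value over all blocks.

(8, 3, 11, 19) → min 3
(3, 11, 19, 13) → min 3
(11, 19, 13, 6) → min 6
(19, 13, 6, 6) → min 6
(13, 6, 6, 3) → min 3
(6, 6, 3, 7) → min 3
(6, 3, 7, 14) → min 3
(3, 7, 14, 21) → min 3
(7, 14, 21, 14) → min 7
(14, 21, 14, 25) → min 14
(21, 14, 25, 9) → min 9
Greatest of these is 14.

14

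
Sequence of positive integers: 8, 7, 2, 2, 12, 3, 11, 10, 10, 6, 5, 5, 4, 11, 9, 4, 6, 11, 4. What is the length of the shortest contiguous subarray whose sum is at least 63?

9

add 8: running sum 8 < 63
add 7: running sum 15 < 63
add 2: running sum 17 < 63
add 2: running sum 19 < 63
add 12: running sum 31 < 63
add 3: running sum 34 < 63
add 11: running sum 45 < 63
add 10: running sum 55 < 63
add 10: shortest ending here [8, 7, 2, 2, 12, 3, 11, 10, 10] sum 65, len 9
add 6: shortest ending here [7, 2, 2, 12, 3, 11, 10, 10, 6] sum 63, len 9
add 5: shortest ending here [7, 2, 2, 12, 3, 11, 10, 10, 6, 5] sum 68, len 10
add 5: shortest ending here [2, 12, 3, 11, 10, 10, 6, 5, 5] sum 64, len 9
add 4: shortest ending here [12, 3, 11, 10, 10, 6, 5, 5, 4] sum 66, len 9
add 11: shortest ending here [3, 11, 10, 10, 6, 5, 5, 4, 11] sum 65, len 9
add 9: shortest ending here [11, 10, 10, 6, 5, 5, 4, 11, 9] sum 71, len 9
add 4: shortest ending here [10, 10, 6, 5, 5, 4, 11, 9, 4] sum 64, len 9
add 6: shortest ending here [10, 10, 6, 5, 5, 4, 11, 9, 4, 6] sum 70, len 10
add 11: shortest ending here [10, 6, 5, 5, 4, 11, 9, 4, 6, 11] sum 71, len 10
add 4: shortest ending here [6, 5, 5, 4, 11, 9, 4, 6, 11, 4] sum 65, len 10
Shortest qualifying length: 9.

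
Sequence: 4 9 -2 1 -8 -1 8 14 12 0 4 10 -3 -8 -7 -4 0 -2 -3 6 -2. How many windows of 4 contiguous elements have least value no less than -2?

5

[4, 9, -2, 1] → min -2  ≥ -2 ✓
[9, -2, 1, -8] → min -8
[-2, 1, -8, -1] → min -8
[1, -8, -1, 8] → min -8
[-8, -1, 8, 14] → min -8
[-1, 8, 14, 12] → min -1  ≥ -2 ✓
[8, 14, 12, 0] → min 0  ≥ -2 ✓
[14, 12, 0, 4] → min 0  ≥ -2 ✓
[12, 0, 4, 10] → min 0  ≥ -2 ✓
[0, 4, 10, -3] → min -3
[4, 10, -3, -8] → min -8
[10, -3, -8, -7] → min -8
[-3, -8, -7, -4] → min -8
[-8, -7, -4, 0] → min -8
[-7, -4, 0, -2] → min -7
[-4, 0, -2, -3] → min -4
[0, -2, -3, 6] → min -3
[-2, -3, 6, -2] → min -3
5 windows satisfy the condition.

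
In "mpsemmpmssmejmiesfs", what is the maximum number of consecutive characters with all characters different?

add m: [m] len 1
add p: [m, p] len 2
add s: [m, p, s] len 3
add e: [m, p, s, e] len 4
add m (repeat m, move left end past it): [p, s, e, m] len 4
add m (repeat m, move left end past it): [m] len 1
add p: [m, p] len 2
add m (repeat m, move left end past it): [p, m] len 2
add s: [p, m, s] len 3
add s (repeat s, move left end past it): [s] len 1
add m: [s, m] len 2
add e: [s, m, e] len 3
add j: [s, m, e, j] len 4
add m (repeat m, move left end past it): [e, j, m] len 3
add i: [e, j, m, i] len 4
add e (repeat e, move left end past it): [j, m, i, e] len 4
add s: [j, m, i, e, s] len 5
add f: [j, m, i, e, s, f] len 6
add s (repeat s, move left end past it): [f, s] len 2
Longest all-distinct length: 6.

6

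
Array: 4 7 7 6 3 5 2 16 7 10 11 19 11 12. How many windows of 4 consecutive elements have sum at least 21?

[4, 7, 7, 6] → sum 24  ≥ 21 ✓
[7, 7, 6, 3] → sum 23  ≥ 21 ✓
[7, 6, 3, 5] → sum 21  ≥ 21 ✓
[6, 3, 5, 2] → sum 16
[3, 5, 2, 16] → sum 26  ≥ 21 ✓
[5, 2, 16, 7] → sum 30  ≥ 21 ✓
[2, 16, 7, 10] → sum 35  ≥ 21 ✓
[16, 7, 10, 11] → sum 44  ≥ 21 ✓
[7, 10, 11, 19] → sum 47  ≥ 21 ✓
[10, 11, 19, 11] → sum 51  ≥ 21 ✓
[11, 19, 11, 12] → sum 53  ≥ 21 ✓
10 windows satisfy the condition.

10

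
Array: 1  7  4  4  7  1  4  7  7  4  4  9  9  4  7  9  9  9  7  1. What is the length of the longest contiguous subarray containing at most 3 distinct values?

add 1: window [1] (1 distinct), len 1
add 7: window [1, 7] (2 distinct), len 2
add 4: window [1, 7, 4] (3 distinct), len 3
add 4: window [1, 7, 4, 4] (3 distinct), len 4
add 7: window [1, 7, 4, 4, 7] (3 distinct), len 5
add 1: window [1, 7, 4, 4, 7, 1] (3 distinct), len 6
add 4: window [1, 7, 4, 4, 7, 1, 4] (3 distinct), len 7
add 7: window [1, 7, 4, 4, 7, 1, 4, 7] (3 distinct), len 8
add 7: window [1, 7, 4, 4, 7, 1, 4, 7, 7] (3 distinct), len 9
add 4: window [1, 7, 4, 4, 7, 1, 4, 7, 7, 4] (3 distinct), len 10
add 4: window [1, 7, 4, 4, 7, 1, 4, 7, 7, 4, 4] (3 distinct), len 11
add 9: window [4, 7, 7, 4, 4, 9] (3 distinct), len 6
add 9: window [4, 7, 7, 4, 4, 9, 9] (3 distinct), len 7
add 4: window [4, 7, 7, 4, 4, 9, 9, 4] (3 distinct), len 8
add 7: window [4, 7, 7, 4, 4, 9, 9, 4, 7] (3 distinct), len 9
add 9: window [4, 7, 7, 4, 4, 9, 9, 4, 7, 9] (3 distinct), len 10
add 9: window [4, 7, 7, 4, 4, 9, 9, 4, 7, 9, 9] (3 distinct), len 11
add 9: window [4, 7, 7, 4, 4, 9, 9, 4, 7, 9, 9, 9] (3 distinct), len 12
add 7: window [4, 7, 7, 4, 4, 9, 9, 4, 7, 9, 9, 9, 7] (3 distinct), len 13
add 1: window [7, 9, 9, 9, 7, 1] (3 distinct), len 6
Longest length with ≤3 distinct: 13.

13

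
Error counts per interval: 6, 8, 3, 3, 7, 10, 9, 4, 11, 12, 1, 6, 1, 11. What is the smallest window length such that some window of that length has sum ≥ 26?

3

Extend right; whenever the sum reaches 26, record the length and shrink from the left:
add 6: running sum 6 < 26
add 8: running sum 14 < 26
add 3: running sum 17 < 26
add 3: running sum 20 < 26
add 7: shortest ending here [6, 8, 3, 3, 7] sum 27, len 5
add 10: shortest ending here [8, 3, 3, 7, 10] sum 31, len 5
add 9: shortest ending here [7, 10, 9] sum 26, len 3
add 4: shortest ending here [7, 10, 9, 4] sum 30, len 4
add 11: shortest ending here [10, 9, 4, 11] sum 34, len 4
add 12: shortest ending here [4, 11, 12] sum 27, len 3
add 1: shortest ending here [4, 11, 12, 1] sum 28, len 4
add 6: shortest ending here [11, 12, 1, 6] sum 30, len 4
add 1: shortest ending here [11, 12, 1, 6, 1] sum 31, len 5
add 11: shortest ending here [12, 1, 6, 1, 11] sum 31, len 5
Shortest qualifying length: 3.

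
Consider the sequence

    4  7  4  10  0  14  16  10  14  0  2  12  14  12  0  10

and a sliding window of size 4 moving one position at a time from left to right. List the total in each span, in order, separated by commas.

25, 21, 28, 40, 40, 54, 40, 26, 28, 28, 40, 38, 36

(4, 7, 4, 10) → sum 25
(7, 4, 10, 0) → sum 21
(4, 10, 0, 14) → sum 28
(10, 0, 14, 16) → sum 40
(0, 14, 16, 10) → sum 40
(14, 16, 10, 14) → sum 54
(16, 10, 14, 0) → sum 40
(10, 14, 0, 2) → sum 26
(14, 0, 2, 12) → sum 28
(0, 2, 12, 14) → sum 28
(2, 12, 14, 12) → sum 40
(12, 14, 12, 0) → sum 38
(14, 12, 0, 10) → sum 36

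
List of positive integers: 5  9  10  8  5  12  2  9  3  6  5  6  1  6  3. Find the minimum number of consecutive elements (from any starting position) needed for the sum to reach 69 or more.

10

add 5: running sum 5 < 69
add 9: running sum 14 < 69
add 10: running sum 24 < 69
add 8: running sum 32 < 69
add 5: running sum 37 < 69
add 12: running sum 49 < 69
add 2: running sum 51 < 69
add 9: running sum 60 < 69
add 3: running sum 63 < 69
add 6: shortest ending here [5, 9, 10, 8, 5, 12, 2, 9, 3, 6] sum 69, len 10
add 5: shortest ending here [9, 10, 8, 5, 12, 2, 9, 3, 6, 5] sum 69, len 10
add 6: shortest ending here [9, 10, 8, 5, 12, 2, 9, 3, 6, 5, 6] sum 75, len 11
add 1: shortest ending here [9, 10, 8, 5, 12, 2, 9, 3, 6, 5, 6, 1] sum 76, len 12
add 6: shortest ending here [10, 8, 5, 12, 2, 9, 3, 6, 5, 6, 1, 6] sum 73, len 12
add 3: shortest ending here [10, 8, 5, 12, 2, 9, 3, 6, 5, 6, 1, 6, 3] sum 76, len 13
Shortest qualifying length: 10.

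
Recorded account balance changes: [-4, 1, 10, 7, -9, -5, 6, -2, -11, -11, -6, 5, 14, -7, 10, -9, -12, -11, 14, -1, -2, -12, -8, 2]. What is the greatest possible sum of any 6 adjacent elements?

10

-4 1 10 7 -9 -5 → sum 0
1 10 7 -9 -5 6 → sum 10
10 7 -9 -5 6 -2 → sum 7
7 -9 -5 6 -2 -11 → sum -14
-9 -5 6 -2 -11 -11 → sum -32
-5 6 -2 -11 -11 -6 → sum -29
6 -2 -11 -11 -6 5 → sum -19
-2 -11 -11 -6 5 14 → sum -11
-11 -11 -6 5 14 -7 → sum -16
-11 -6 5 14 -7 10 → sum 5
-6 5 14 -7 10 -9 → sum 7
5 14 -7 10 -9 -12 → sum 1
14 -7 10 -9 -12 -11 → sum -15
-7 10 -9 -12 -11 14 → sum -15
10 -9 -12 -11 14 -1 → sum -9
-9 -12 -11 14 -1 -2 → sum -21
-12 -11 14 -1 -2 -12 → sum -24
-11 14 -1 -2 -12 -8 → sum -20
14 -1 -2 -12 -8 2 → sum -7
Greatest of these is 10.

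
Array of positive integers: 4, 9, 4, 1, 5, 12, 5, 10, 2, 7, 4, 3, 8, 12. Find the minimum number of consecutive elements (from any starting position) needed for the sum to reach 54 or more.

add 4: running sum 4 < 54
add 9: running sum 13 < 54
add 4: running sum 17 < 54
add 1: running sum 18 < 54
add 5: running sum 23 < 54
add 12: running sum 35 < 54
add 5: running sum 40 < 54
add 10: running sum 50 < 54
add 2: running sum 52 < 54
end 9: [9, 4, 1, 5, 12, 5, 10, 2, 7] sum 55, len 9
end 10: [9, 4, 1, 5, 12, 5, 10, 2, 7, 4] sum 59, len 10
end 11: [9, 4, 1, 5, 12, 5, 10, 2, 7, 4, 3] sum 62, len 11
end 12: [5, 12, 5, 10, 2, 7, 4, 3, 8] sum 56, len 9
end 13: [12, 5, 10, 2, 7, 4, 3, 8, 12] sum 63, len 9
Shortest qualifying length: 9.

9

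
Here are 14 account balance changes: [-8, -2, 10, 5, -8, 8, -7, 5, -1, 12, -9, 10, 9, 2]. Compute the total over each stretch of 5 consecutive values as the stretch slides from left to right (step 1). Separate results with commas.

-8 -2 10 5 -8 → sum -3
-2 10 5 -8 8 → sum 13
10 5 -8 8 -7 → sum 8
5 -8 8 -7 5 → sum 3
-8 8 -7 5 -1 → sum -3
8 -7 5 -1 12 → sum 17
-7 5 -1 12 -9 → sum 0
5 -1 12 -9 10 → sum 17
-1 12 -9 10 9 → sum 21
12 -9 10 9 2 → sum 24

-3, 13, 8, 3, -3, 17, 0, 17, 21, 24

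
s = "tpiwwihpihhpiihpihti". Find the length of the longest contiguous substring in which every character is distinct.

4

add t: [t] len 1
add p: [t, p] len 2
add i: [t, p, i] len 3
add w: [t, p, i, w] len 4
add w (repeat w, move left end past it): [w] len 1
add i: [w, i] len 2
add h: [w, i, h] len 3
add p: [w, i, h, p] len 4
add i (repeat i, move left end past it): [h, p, i] len 3
add h (repeat h, move left end past it): [p, i, h] len 3
add h (repeat h, move left end past it): [h] len 1
add p: [h, p] len 2
add i: [h, p, i] len 3
add i (repeat i, move left end past it): [i] len 1
add h: [i, h] len 2
add p: [i, h, p] len 3
add i (repeat i, move left end past it): [h, p, i] len 3
add h (repeat h, move left end past it): [p, i, h] len 3
add t: [p, i, h, t] len 4
add i (repeat i, move left end past it): [h, t, i] len 3
Longest all-distinct length: 4.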